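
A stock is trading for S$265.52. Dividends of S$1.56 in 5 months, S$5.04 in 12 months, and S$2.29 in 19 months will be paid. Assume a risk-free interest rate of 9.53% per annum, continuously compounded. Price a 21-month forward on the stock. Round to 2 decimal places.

S$304.20

PV(dividends) I = 1.56·e^(−0.0953·5/12) + 5.04·e^(−0.0953·12/12) + 2.29·e^(−0.0953·19/12)
I = 1.4993 + 4.5819 + 1.9693 = 8.0505
F = (S − I)·e^(rT) = (265.52 − 8.0505) · e^(0.0953·21/12)
= 257.4695 · e^0.166775 = 257.4695 × 1.181488 = S$304.20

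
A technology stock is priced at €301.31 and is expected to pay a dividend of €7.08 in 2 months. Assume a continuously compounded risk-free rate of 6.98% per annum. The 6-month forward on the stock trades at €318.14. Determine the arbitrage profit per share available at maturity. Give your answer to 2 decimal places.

PV(dividends) I = 7.08·e^(−0.0698·2/12) = 6.9981
Fair forward F* = (S − I)·e^(rT) = (301.31 − 6.9981)·e^0.034900 = 294.3119 × 1.035516 = 304.7647
Market €318.14 > fair 304.7647: forward overpriced → cash-and-carry (borrow at r, buy the stock and collect the dividends, short the forward).
Profit at T = |F_mkt − F*| = |318.14 − 304.7647| = €13.38 per share

€13.38 per share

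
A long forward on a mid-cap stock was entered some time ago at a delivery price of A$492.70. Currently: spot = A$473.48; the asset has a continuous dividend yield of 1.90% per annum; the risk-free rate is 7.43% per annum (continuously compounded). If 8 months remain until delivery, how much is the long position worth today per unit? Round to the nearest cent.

-A$1.37

Current fair forward for the remaining 8 months: F = S·e^((r − q)·T), (r − q) = 0.0743 − 0.0190 = 0.0553
F = 473.48 · e^(0.0553 × 8/12) = 473.48 × 1.037555 = 491.2615
Value of long forward = (F − K)·e^(−rT) = (491.2615 − 492.70) · e^(−0.0743·8/12)
= -1.4385 × 0.951673 = -1.37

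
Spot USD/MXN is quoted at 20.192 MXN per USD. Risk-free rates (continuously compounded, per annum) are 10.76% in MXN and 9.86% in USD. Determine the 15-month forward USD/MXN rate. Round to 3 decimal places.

20.420

F = S·e^((r_MXN − r_USD)T) = 20.192 · e^((0.1076 − 0.0986) × 15/12)
= 20.192 · e^0.011250 = 20.192 × 1.011314
F = 20.420 MXN per USD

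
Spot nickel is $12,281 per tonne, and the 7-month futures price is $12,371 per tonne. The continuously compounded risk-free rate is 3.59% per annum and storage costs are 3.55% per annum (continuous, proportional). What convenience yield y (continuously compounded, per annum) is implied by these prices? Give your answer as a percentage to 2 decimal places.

F = S·e^((r+u−y)T) ⇒ (r+u−y) = ln(F/S)/T
ln(12371/12281) = 0.007302; /T ⇒ 0.012518
y = r + u − ln(F/S)/T = 0.0359 + 0.0355 − 0.012518 = 0.058882
y = 5.89%

5.89%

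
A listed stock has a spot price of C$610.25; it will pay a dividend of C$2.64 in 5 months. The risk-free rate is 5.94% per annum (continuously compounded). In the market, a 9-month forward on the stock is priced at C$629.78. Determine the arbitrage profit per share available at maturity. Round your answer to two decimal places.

C$5.58 per share

PV(dividends) I = 2.64·e^(−0.0594·5/12) = 2.5755
Fair forward F* = (S − I)·e^(rT) = (610.25 − 2.5755)·e^0.044550 = 607.6745 × 1.045557 = 635.3583
Market C$629.78 < fair 635.3583: forward underpriced → reverse cash-and-carry (short the stock, invest proceeds at r, pay the dividends, go long the forward).
Profit at T = |F_mkt − F*| = |629.78 − 635.3583| = C$5.58 per share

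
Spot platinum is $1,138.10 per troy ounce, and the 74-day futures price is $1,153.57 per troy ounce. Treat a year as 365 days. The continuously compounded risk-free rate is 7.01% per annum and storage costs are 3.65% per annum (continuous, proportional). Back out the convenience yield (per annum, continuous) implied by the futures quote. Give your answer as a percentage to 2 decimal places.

F = S·e^((r+u−y)T) ⇒ (r+u−y) = ln(F/S)/T
ln(1153.57/1138.10) = 0.013501; /T ⇒ 0.066593
y = r + u − ln(F/S)/T = 0.0701 + 0.0365 − 0.066593 = 0.040007
y = 4.00%

4.00%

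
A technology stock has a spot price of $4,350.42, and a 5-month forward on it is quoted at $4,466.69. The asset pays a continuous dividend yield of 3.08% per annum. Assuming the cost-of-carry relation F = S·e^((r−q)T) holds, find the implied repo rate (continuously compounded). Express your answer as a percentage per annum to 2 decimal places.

From F = S·e^((r−q)T): (r − q) = ln(F/S)/T
ln(4466.69/4350.42) = ln(1.026726) = 0.026375
(r − q) = 0.026375 / (5/12) = 0.063300
r = ln(F/S)/T + q = 0.063300 + 0.0308 = 0.094100
r = 9.41%

9.41%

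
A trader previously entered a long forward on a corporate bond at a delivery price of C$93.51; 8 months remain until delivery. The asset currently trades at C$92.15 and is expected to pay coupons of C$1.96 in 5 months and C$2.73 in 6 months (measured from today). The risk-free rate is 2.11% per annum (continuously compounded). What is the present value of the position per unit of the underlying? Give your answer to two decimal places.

PV(remaining coupons) I = 1.96·e^(−0.0211·5/12) + 2.73·e^(−0.0211·6/12) = 4.6442
Current forward F = (S − I)·e^(rT) = (92.15 − 4.6442)·e^(0.0211·8/12) = 87.5058 × 1.014166 = 88.7454
Value (long) = (F − K)·e^(−rT) = (88.7454 − 93.51) × 0.986032 = -4.6980
Value = -C$4.70

-C$4.70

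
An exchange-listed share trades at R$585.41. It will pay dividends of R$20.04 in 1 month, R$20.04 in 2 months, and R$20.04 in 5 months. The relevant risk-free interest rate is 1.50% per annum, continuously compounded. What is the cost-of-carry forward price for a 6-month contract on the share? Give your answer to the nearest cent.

R$529.45

PV(dividends) I = 20.04·e^(−0.0150·1/12) + 20.04·e^(−0.0150·2/12) + 20.04·e^(−0.0150·5/12)
I = 20.0150 + 19.9900 + 19.9151 = 59.9201
F = (S − I)·e^(rT) = (585.41 − 59.9201) · e^(0.0150·6/12)
= 525.4899 · e^0.007500 = 525.4899 × 1.007528 = R$529.45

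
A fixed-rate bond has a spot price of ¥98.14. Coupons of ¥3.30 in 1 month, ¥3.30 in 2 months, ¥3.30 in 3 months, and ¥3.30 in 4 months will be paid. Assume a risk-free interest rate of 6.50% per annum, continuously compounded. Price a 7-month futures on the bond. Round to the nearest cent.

PV(coupons) I = 3.30·e^(−0.0650·1/12) + 3.30·e^(−0.0650·2/12) + 3.30·e^(−0.0650·3/12) + 3.30·e^(−0.0650·4/12)
I = 3.2822 + 3.2644 + 3.2468 + 3.2293 = 13.0227
F = (S − I)·e^(rT) = (98.14 − 13.0227) · e^(0.0650·7/12)
= 85.1173 · e^0.037917 = 85.1173 × 1.038645 = ¥88.41

¥88.41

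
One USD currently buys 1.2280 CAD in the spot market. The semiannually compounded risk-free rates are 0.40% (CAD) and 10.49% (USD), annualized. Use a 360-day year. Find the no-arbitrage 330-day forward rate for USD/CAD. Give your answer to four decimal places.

By covered interest parity, F = S · (1+r_CAD/2)^(2T) / (1+r_USD/2)^(2T)
= 1.2280 × 1.003670 / 1.098254 = 1.2280 × 0.913878
F = 1.1222 CAD per USD

1.1222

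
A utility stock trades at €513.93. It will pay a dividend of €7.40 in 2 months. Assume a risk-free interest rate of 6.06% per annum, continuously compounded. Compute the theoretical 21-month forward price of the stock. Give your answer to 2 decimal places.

PV(dividends) I = 7.40·e^(−0.0606·2/12)
I = 7.3256
F = (S − I)·e^(rT) = (513.93 − 7.3256) · e^(0.0606·21/12)
= 506.6044 · e^0.106050 = 506.6044 × 1.111877 = €563.28

€563.28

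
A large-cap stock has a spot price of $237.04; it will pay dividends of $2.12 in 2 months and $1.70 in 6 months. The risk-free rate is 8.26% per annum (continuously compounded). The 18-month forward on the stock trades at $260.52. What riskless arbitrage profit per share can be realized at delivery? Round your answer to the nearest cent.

$3.57 per share

PV(dividends) I = 2.12·e^(−0.0826·2/12) + 1.70·e^(−0.0826·6/12) = 3.7222
Fair forward F* = (S − I)·e^(rT) = (237.04 − 3.7222)·e^0.123900 = 233.3178 × 1.131903 = 264.0931
Market $260.52 < fair 264.0931: forward underpriced → reverse cash-and-carry (short the stock, invest proceeds at r, pay the dividends, go long the forward).
Profit at T = |F_mkt − F*| = |260.52 − 264.0931| = $3.57 per share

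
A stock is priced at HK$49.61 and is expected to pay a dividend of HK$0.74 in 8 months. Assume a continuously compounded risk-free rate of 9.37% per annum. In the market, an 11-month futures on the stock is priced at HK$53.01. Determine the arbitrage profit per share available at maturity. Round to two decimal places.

PV(dividends) I = 0.74·e^(−0.0937·8/12) = 0.6952
Fair futures F* = (S − I)·e^(rT) = (49.61 − 0.6952)·e^0.085892 = 48.9148 × 1.089689 = 53.3019
Market HK$53.01 < fair 53.3019: forward underpriced → reverse cash-and-carry (short the stock, invest proceeds at r, pay the dividends, go long the forward).
Profit at T = |F_mkt − F*| = |53.01 − 53.3019| = HK$0.29 per share

HK$0.29 per share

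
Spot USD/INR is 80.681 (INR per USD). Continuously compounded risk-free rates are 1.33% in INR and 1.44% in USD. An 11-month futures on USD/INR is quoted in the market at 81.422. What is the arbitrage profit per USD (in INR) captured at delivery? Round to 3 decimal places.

Fair futures: F* = S·e^(carry·T), with carry = (r_INR − r_USD) = 0.0133 − 0.0144 = -0.0011
F* = 80.681 · e^(-0.0011 × 11/12) = 80.681 · e^-0.001008 = 80.681 × 0.998993 = 80.5998
Market 81.422 > fair 80.5998: forward overpriced → cash-and-carry (buy spot, short the forward).
At maturity, profit = |F_mkt − F*| = |81.422 − 80.5998| = 0.822 per USD (in INR)

0.822 per USD (in INR)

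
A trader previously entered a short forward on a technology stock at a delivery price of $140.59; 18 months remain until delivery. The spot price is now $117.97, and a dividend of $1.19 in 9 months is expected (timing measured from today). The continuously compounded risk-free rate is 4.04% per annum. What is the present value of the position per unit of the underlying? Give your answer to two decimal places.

PV(remaining dividends) I = 1.19·e^(−0.0404·9/12) = 1.1545
Current forward F = (S − I)·e^(rT) = (117.97 − 1.1545)·e^(0.0404·18/12) = 116.8155 × 1.062474 = 124.1134
Value (long) = (F − K)·e^(−rT) = (124.1134 − 140.59) × 0.941200 = -15.5078
Short position value = −(long value) = $15.51

$15.51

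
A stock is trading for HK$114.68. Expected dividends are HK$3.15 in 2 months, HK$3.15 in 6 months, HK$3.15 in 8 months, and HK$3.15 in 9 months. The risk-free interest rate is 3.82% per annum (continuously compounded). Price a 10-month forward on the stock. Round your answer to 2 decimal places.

HK$105.64

PV(dividends) I = 3.15·e^(−0.0382·2/12) + 3.15·e^(−0.0382·6/12) + 3.15·e^(−0.0382·8/12) + 3.15·e^(−0.0382·9/12)
I = 3.1300 + 3.0904 + 3.0708 + 3.0610 = 12.3522
F = (S − I)·e^(rT) = (114.68 − 12.3522) · e^(0.0382·10/12)
= 102.3278 · e^0.031833 = 102.3278 × 1.032345 = HK$105.64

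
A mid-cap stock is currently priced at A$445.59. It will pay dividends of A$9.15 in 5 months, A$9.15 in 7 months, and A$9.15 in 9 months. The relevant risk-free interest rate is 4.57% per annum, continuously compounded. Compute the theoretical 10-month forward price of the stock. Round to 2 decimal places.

A$435.12

PV(dividends) I = 9.15·e^(−0.0457·5/12) + 9.15·e^(−0.0457·7/12) + 9.15·e^(−0.0457·9/12)
I = 8.9774 + 8.9093 + 8.8417 = 26.7284
F = (S − I)·e^(rT) = (445.59 − 26.7284) · e^(0.0457·10/12)
= 418.8616 · e^0.038083 = 418.8616 × 1.038817 = A$435.12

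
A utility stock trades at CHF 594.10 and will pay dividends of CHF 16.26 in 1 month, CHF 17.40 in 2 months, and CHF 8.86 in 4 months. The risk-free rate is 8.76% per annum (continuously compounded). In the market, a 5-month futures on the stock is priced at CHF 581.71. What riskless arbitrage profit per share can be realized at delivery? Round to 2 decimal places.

PV(dividends) I = 16.26·e^(−0.0876·1/12) + 17.40·e^(−0.0876·2/12) + 8.86·e^(−0.0876·4/12) = 41.8946
Fair futures F* = (S − I)·e^(rT) = (594.10 − 41.8946)·e^0.036500 = 552.2054 × 1.037174 = 572.7331
Market CHF 581.71 > fair 572.7331: forward overpriced → cash-and-carry (borrow at r, buy the stock and collect the dividends, short the forward).
Profit at T = |F_mkt − F*| = |581.71 − 572.7331| = CHF 8.98 per share

CHF 8.98 per share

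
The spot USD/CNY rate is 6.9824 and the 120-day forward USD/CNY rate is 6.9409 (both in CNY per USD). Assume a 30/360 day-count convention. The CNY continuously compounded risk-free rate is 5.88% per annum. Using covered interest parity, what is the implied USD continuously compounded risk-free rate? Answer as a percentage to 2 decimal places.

7.67%

F = S·e^((r_CNY − r_USD)T) ⇒ r_USD = r_CNY − ln(F/S)/T
ln(6.9409/6.9824) = -0.005961; /(120/360) = -0.017883
r_USD = 0.0588 + 0.017883 = 0.076683
r_USD = 7.67%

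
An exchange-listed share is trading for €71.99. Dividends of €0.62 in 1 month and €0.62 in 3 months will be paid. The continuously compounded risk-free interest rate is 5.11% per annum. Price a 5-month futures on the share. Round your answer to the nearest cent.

PV(dividends) I = 0.62·e^(−0.0511·1/12) + 0.62·e^(−0.0511·3/12)
I = 0.6174 + 0.6121 = 1.2295
F = (S − I)·e^(rT) = (71.99 − 1.2295) · e^(0.0511·5/12)
= 70.7605 · e^0.021292 = 70.7605 × 1.021520 = €72.28

€72.28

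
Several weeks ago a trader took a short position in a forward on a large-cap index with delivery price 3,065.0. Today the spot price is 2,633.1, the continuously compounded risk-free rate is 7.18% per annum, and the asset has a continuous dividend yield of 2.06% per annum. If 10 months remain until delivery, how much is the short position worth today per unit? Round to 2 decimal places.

298.71

Current fair forward for the remaining 10 months: F = S·e^((r − q)·T), (r − q) = 0.0718 − 0.0206 = 0.0512
F = 2633.1 · e^(0.0512 × 10/12) = 2633.1 × 1.04358997 = 2747.8768
Value of long forward = (F − K)·e^(−rT) = (2747.8768 − 3065.0) · e^(−0.0718·10/12)
= -317.1232 × 0.94192151 = -298.71
Short position value = −(long value) = 298.71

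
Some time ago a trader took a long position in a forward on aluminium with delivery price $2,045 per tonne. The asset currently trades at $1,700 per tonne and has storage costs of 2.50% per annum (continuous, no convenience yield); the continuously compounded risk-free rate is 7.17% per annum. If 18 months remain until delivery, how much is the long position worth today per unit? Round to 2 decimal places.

-$71.51 per tonne

Current fair forward for the remaining 18 months: F = S·e^((r + u)·T), (r + u) = 0.0717 + 0.0250 = 0.0967
F = 1700 · e^(0.0967 × 18/12) = 1700 × 1.15609737 = 1965.3655
Value of long forward = (F − K)·e^(−rT) = (1965.3655 − 2045) · e^(−0.0717·18/12)
= -79.6345 × 0.89803162 = -71.51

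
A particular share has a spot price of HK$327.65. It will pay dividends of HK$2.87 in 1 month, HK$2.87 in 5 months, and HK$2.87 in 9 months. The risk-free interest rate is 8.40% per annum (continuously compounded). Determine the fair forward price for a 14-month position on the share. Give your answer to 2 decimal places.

HK$352.21

PV(dividends) I = 2.87·e^(−0.0840·1/12) + 2.87·e^(−0.0840·5/12) + 2.87·e^(−0.0840·9/12)
I = 2.8500 + 2.7713 + 2.6948 = 8.3161
F = (S − I)·e^(rT) = (327.65 − 8.3161) · e^(0.0840·14/12)
= 319.3339 · e^0.098000 = 319.3339 × 1.102963 = HK$352.21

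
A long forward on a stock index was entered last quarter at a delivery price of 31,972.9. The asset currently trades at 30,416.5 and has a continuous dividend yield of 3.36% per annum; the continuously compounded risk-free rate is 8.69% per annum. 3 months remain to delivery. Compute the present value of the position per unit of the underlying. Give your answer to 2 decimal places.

Current fair forward for the remaining 3 months: F = S·e^((r − q)·T), (r − q) = 0.0869 − 0.0336 = 0.0533
F = 30416.5 · e^(0.0533 × 3/12) = 30416.5 × 1.01341417 = 30824.5121
Value of long forward = (F − K)·e^(−rT) = (30824.5121 − 31972.9) · e^(−0.0869·3/12)
= -1148.3879 × 0.97850929 = -1123.71

-1123.71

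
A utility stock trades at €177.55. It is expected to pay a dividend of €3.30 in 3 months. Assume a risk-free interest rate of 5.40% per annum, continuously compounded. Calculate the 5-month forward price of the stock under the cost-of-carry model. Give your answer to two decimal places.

€178.26

PV(dividends) I = 3.30·e^(−0.0540·3/12)
I = 3.2557
F = (S − I)·e^(rT) = (177.55 − 3.2557) · e^(0.0540·5/12)
= 174.2943 · e^0.022500 = 174.2943 × 1.022755 = €178.26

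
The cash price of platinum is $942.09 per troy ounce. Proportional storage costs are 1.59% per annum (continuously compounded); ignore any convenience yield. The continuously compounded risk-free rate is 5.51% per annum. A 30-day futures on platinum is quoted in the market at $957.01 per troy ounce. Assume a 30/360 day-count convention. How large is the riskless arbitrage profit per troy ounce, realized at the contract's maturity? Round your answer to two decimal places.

Fair futures: F* = S·e^(carry·T), with carry = (r + u) = 0.0551 + 0.0159 = 0.0710
F* = 942.09 · e^(0.0710 × 30/360) = 942.09 · e^0.005917 = 942.09 × 1.005935 = $947.6813
Market $957.01 > fair $947.6813: forward overpriced → cash-and-carry (buy spot, short the forward).
At maturity, profit = |F_mkt − F*| = |957.01 − 947.6813| = $9.33 per troy ounce

$9.33 per troy ounce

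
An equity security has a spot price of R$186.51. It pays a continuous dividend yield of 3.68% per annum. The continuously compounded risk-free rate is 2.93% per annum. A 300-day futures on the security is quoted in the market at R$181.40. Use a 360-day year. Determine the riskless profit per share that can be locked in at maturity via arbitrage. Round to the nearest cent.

Fair futures: F* = S·e^(carry·T), with carry = (r − q) = 0.0293 − 0.0368 = -0.0075
F* = 186.51 · e^(-0.0075 × 300/360) = 186.51 · e^-0.006250 = 186.51 × 0.993769 = R$185.3479
Market R$181.40 < fair R$185.3479: forward underpriced → reverse cash-and-carry (short spot, go long the forward).
At maturity, profit = |F_mkt − F*| = |181.40 − 185.3479| = R$3.95 per share

R$3.95 per share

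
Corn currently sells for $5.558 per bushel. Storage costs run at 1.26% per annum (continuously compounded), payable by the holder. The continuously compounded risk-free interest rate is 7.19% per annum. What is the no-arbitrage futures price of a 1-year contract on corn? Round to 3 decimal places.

$6.048 per bushel

Net carry = r + u − y = 0.0719 + 0.0126 − 0.0000 = 0.0845
F = S·e^((r+u−y)T) = 5.558 · e^(0.0845 × 1) = 5.558 · e^0.084500
= 5.558 × 1.088173 = $6.048 per bushel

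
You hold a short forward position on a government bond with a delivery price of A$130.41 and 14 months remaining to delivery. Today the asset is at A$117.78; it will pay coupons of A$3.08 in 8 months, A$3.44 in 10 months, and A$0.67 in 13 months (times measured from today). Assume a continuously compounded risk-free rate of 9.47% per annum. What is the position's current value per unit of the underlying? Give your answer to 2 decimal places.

A$5.66

PV(remaining coupons) I = 3.08·e^(−0.0947·8/12) + 3.44·e^(−0.0947·10/12) + 0.67·e^(−0.0947·13/12) = 6.6752
Current forward F = (S − I)·e^(rT) = (117.78 − 6.6752)·e^(0.0947·14/12) = 111.1048 × 1.116818 = 124.0838
Value (long) = (F − K)·e^(−rT) = (124.0838 − 130.41) × 0.895401 = -5.6645
Short position value = −(long value) = A$5.66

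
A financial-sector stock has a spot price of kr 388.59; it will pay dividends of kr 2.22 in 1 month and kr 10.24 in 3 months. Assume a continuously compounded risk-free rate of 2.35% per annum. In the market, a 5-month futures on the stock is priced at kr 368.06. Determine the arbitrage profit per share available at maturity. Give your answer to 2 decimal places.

PV(dividends) I = 2.22·e^(−0.0235·1/12) + 10.24·e^(−0.0235·3/12) = 12.3957
Fair futures F* = (S − I)·e^(rT) = (388.59 − 12.3957)·e^0.009792 = 376.1943 × 1.009840 = 379.8961
Market kr 368.06 < fair 379.8961: forward underpriced → reverse cash-and-carry (short the stock, invest proceeds at r, pay the dividends, go long the forward).
Profit at T = |F_mkt − F*| = |368.06 − 379.8961| = kr 11.84 per share

kr 11.84 per share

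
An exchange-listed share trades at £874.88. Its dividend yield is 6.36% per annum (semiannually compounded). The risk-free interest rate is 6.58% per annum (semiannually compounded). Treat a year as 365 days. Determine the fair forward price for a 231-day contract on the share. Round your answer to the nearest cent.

F = S · (1+r/2)^(2T) / (1+q/2)^(2T)
= 874.88 × 1.041824 / 1.040420 = 874.88 × 1.001349
F = £876.06

£876.06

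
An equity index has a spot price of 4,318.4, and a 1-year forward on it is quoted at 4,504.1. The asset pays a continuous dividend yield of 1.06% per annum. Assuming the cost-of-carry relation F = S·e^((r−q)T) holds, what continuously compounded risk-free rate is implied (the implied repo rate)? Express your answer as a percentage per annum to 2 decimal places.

5.27%

From F = S·e^((r−q)T): (r − q) = ln(F/S)/T
ln(4504.1/4318.4) = ln(1.043002) = 0.042103
(r − q) = 0.042103 / (12/12) = 0.042103
r = ln(F/S)/T + q = 0.042103 + 0.0106 = 0.052703
r = 5.27%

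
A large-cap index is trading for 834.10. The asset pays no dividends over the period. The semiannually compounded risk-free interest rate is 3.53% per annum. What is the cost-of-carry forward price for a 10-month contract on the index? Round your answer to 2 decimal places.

F = S · (1+r/2)^(2T)
= 834.10 × 1.029589
F = 858.78

858.78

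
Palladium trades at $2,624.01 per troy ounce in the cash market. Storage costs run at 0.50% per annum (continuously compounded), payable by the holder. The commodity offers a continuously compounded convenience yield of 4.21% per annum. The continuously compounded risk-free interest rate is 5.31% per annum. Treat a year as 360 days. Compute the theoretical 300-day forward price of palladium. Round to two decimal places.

$2,659.23 per troy ounce

Net carry = r + u − y = 0.0531 + 0.0050 − 0.0421 = 0.0160
F = S·e^((r+u−y)T) = 2624.01 · e^(0.0160 × 300/360) = 2624.01 · e^0.01333333
= 2624.01 × 1.01342262 = $2,659.23 per troy ounce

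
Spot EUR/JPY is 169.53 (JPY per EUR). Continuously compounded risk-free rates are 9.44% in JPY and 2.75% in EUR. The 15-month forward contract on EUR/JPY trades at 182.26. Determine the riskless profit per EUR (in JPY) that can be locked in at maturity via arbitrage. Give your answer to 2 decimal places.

2.06 per EUR (in JPY)

Fair forward: F* = S·e^(carry·T), with carry = (r_JPY − r_EUR) = 0.0944 − 0.0275 = 0.0669
F* = 169.53 · e^(0.0669 × 15/12) = 169.53 · e^0.083625 = 169.53 × 1.087221 = 184.3166
Market 182.26 < fair 184.3166: forward underpriced → reverse cash-and-carry (short spot, go long the forward).
At maturity, profit = |F_mkt − F*| = |182.26 − 184.3166| = 2.06 per EUR (in JPY)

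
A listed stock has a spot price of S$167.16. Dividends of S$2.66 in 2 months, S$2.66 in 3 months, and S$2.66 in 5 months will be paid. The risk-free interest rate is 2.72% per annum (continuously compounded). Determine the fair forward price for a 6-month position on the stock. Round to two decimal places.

PV(dividends) I = 2.66·e^(−0.0272·2/12) + 2.66·e^(−0.0272·3/12) + 2.66·e^(−0.0272·5/12)
I = 2.6480 + 2.6420 + 2.6300 = 7.9200
F = (S − I)·e^(rT) = (167.16 − 7.9200) · e^(0.0272·6/12)
= 159.2400 · e^0.013600 = 159.2400 × 1.013693 = S$161.42

S$161.42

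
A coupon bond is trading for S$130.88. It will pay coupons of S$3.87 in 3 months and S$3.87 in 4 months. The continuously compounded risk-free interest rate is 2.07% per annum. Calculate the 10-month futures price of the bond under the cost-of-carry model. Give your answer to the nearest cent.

PV(coupons) I = 3.87·e^(−0.0207·3/12) + 3.87·e^(−0.0207·4/12)
I = 3.8500 + 3.8434 = 7.6934
F = (S − I)·e^(rT) = (130.88 − 7.6934) · e^(0.0207·10/12)
= 123.1866 · e^0.017250 = 123.1866 × 1.017400 = S$125.33

S$125.33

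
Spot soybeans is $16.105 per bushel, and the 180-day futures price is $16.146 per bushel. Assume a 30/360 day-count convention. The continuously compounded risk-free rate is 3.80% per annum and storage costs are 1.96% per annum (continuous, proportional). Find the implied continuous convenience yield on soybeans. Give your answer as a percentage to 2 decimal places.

5.25%

F = S·e^((r+u−y)T) ⇒ (r+u−y) = ln(F/S)/T
ln(16.146/16.105) = 0.002543; /T ⇒ 0.005086
y = r + u − ln(F/S)/T = 0.0380 + 0.0196 − 0.005086 = 0.052514
y = 5.25%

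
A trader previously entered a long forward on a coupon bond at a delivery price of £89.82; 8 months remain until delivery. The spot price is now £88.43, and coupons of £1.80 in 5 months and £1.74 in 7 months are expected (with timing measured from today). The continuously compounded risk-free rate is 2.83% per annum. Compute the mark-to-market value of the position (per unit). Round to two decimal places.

PV(remaining coupons) I = 1.80·e^(−0.0283·5/12) + 1.74·e^(−0.0283·7/12) = 3.4904
Current forward F = (S − I)·e^(rT) = (88.43 − 3.4904)·e^(0.0283·8/12) = 84.9396 × 1.019046 = 86.5574
Value (long) = (F − K)·e^(−rT) = (86.5574 − 89.82) × 0.981310 = -3.2016
Value = -£3.20

-£3.20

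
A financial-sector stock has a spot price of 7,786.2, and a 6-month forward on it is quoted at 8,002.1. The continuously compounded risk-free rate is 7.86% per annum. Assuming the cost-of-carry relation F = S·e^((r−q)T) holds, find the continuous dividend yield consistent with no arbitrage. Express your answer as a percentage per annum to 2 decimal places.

2.39%

From F = S·e^((r−q)T): (r − q) = ln(F/S)/T
ln(8002.1/7786.2) = ln(1.027729) = 0.027352
(r − q) = 0.027352 / (6/12) = 0.054704
q = r − ln(F/S)/T = 0.0786 − 0.054704 = 0.023896
q = 2.39%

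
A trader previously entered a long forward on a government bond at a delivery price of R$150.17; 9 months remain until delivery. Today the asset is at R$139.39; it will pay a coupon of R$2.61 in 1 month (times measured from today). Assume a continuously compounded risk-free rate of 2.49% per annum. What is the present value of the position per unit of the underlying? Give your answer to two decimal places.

-R$10.61

PV(remaining coupons) I = 2.61·e^(−0.0249·1/12) = 2.6046
Current forward F = (S − I)·e^(rT) = (139.39 − 2.6046)·e^(0.0249·9/12) = 136.7854 × 1.018850 = 139.3638
Value (long) = (F − K)·e^(−rT) = (139.3638 − 150.17) × 0.981498 = -10.6063
Value = -R$10.61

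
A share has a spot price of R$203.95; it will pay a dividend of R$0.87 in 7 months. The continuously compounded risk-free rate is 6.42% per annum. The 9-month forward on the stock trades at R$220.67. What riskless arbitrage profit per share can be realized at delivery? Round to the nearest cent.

PV(dividends) I = 0.87·e^(−0.0642·7/12) = 0.8380
Fair forward F* = (S − I)·e^(rT) = (203.95 − 0.8380)·e^0.048150 = 203.1120 × 1.049328 = 213.1311
Market R$220.67 > fair 213.1311: forward overpriced → cash-and-carry (borrow at r, buy the stock and collect the dividends, short the forward).
Profit at T = |F_mkt − F*| = |220.67 − 213.1311| = R$7.54 per share

R$7.54 per share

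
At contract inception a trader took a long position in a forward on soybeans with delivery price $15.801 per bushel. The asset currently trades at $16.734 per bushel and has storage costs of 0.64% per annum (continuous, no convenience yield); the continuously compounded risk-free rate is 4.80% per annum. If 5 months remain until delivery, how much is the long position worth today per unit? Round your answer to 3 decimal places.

$1.291 per bushel

Current fair forward for the remaining 5 months: F = S·e^((r + u)·T), (r + u) = 0.0480 + 0.0064 = 0.0544
F = 16.734 · e^(0.0544 × 5/12) = 16.734 × 1.022926 = 17.1176
Value of long forward = (F − K)·e^(−rT) = (17.1176 − 15.801) · e^(−0.0480·5/12)
= 1.3166 × 0.980199 = 1.291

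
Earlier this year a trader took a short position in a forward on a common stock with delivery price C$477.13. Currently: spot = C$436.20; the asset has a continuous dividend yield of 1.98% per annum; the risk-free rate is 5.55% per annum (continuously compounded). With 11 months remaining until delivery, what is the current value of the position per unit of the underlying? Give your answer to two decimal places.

C$25.11

Current fair forward for the remaining 11 months: F = S·e^((r − q)·T), (r − q) = 0.0555 − 0.0198 = 0.0357
F = 436.20 · e^(0.0357 × 11/12) = 436.20 × 1.033266 = 450.7106
Value of long forward = (F − K)·e^(−rT) = (450.7106 − 477.13) · e^(−0.0555·11/12)
= -26.4194 × 0.950397 = -25.11
Short position value = −(long value) = C$25.11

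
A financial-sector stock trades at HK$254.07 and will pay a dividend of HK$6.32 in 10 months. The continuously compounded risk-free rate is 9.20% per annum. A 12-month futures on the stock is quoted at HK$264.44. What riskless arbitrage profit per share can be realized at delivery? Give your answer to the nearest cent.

HK$7.70 per share

PV(dividends) I = 6.32·e^(−0.0920·10/12) = 5.8536
Fair futures F* = (S − I)·e^(rT) = (254.07 − 5.8536)·e^0.092000 = 248.2164 × 1.096365 = 272.1358
Market HK$264.44 < fair 272.1358: forward underpriced → reverse cash-and-carry (short the stock, invest proceeds at r, pay the dividends, go long the forward).
Profit at T = |F_mkt − F*| = |264.44 − 272.1358| = HK$7.70 per share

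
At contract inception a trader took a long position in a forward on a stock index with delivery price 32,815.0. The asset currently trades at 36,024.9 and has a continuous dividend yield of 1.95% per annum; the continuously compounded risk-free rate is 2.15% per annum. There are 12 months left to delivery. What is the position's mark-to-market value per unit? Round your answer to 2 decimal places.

Current fair forward for the remaining 12 months: F = S·e^((r − q)·T), (r − q) = 0.0215 − 0.0195 = 0.0020
F = 36024.9 · e^(0.0020 × 12/12) = 36024.9 × 1.00200200 = 36097.0218
Value of long forward = (F − K)·e^(−rT) = (36097.0218 − 32815.0) · e^(−0.0215·12/12)
= 3282.0218 × 0.97872948 = 3212.21

3212.21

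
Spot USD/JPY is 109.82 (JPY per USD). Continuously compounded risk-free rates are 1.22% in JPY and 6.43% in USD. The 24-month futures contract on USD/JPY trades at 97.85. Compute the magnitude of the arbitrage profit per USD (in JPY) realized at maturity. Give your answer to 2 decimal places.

Fair futures: F* = S·e^(carry·T), with carry = (r_JPY − r_USD) = 0.0122 − 0.0643 = -0.0521
F* = 109.82 · e^(-0.0521 × 24/12) = 109.82 · e^-0.104200 = 109.82 × 0.901045 = 98.9528
Market 97.85 < fair 98.9528: forward underpriced → reverse cash-and-carry (short spot, go long the forward).
At maturity, profit = |F_mkt − F*| = |97.85 − 98.9528| = 1.10 per USD (in JPY)

1.10 per USD (in JPY)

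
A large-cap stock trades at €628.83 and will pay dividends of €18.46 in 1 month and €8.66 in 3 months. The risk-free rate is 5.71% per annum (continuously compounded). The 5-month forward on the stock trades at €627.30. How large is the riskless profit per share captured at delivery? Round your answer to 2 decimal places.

PV(dividends) I = 18.46·e^(−0.0571·1/12) + 8.66·e^(−0.0571·3/12) = 26.9096
Fair forward F* = (S − I)·e^(rT) = (628.83 − 26.9096)·e^0.023792 = 601.9204 × 1.024077 = 616.4128
Market €627.30 > fair 616.4128: forward overpriced → cash-and-carry (borrow at r, buy the stock and collect the dividends, short the forward).
Profit at T = |F_mkt − F*| = |627.30 − 616.4128| = €10.89 per share

€10.89 per share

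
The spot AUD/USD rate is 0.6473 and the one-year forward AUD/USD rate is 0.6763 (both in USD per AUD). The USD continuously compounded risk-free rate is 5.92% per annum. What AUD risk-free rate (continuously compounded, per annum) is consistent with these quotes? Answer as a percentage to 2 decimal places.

1.54%

F = S·e^((r_USD − r_AUD)T) ⇒ r_AUD = r_USD − ln(F/S)/T
ln(0.6763/0.6473) = 0.043827; /(12/12) = 0.043827
r_AUD = 0.0592 − 0.043827 = 0.015373
r_AUD = 1.54%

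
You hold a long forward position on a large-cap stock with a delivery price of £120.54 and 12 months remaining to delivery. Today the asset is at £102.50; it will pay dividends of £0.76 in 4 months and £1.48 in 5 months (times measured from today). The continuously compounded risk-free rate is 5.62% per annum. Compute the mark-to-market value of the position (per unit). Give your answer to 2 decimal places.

PV(remaining dividends) I = 0.76·e^(−0.0562·4/12) + 1.48·e^(−0.0562·5/12) = 2.1916
Current forward F = (S − I)·e^(rT) = (102.50 − 2.1916)·e^(0.0562·12/12) = 100.3084 × 1.057809 = 106.1071
Value (long) = (F − K)·e^(−rT) = (106.1071 − 120.54) × 0.945350 = -13.6441
Value = -£13.64

-£13.64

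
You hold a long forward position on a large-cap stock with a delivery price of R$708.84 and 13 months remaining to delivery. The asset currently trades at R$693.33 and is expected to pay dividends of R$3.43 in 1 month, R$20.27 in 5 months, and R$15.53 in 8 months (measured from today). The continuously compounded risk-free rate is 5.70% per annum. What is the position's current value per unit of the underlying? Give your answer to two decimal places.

-R$11.22

PV(remaining dividends) I = 3.43·e^(−0.0570·1/12) + 20.27·e^(−0.0570·5/12) + 15.53·e^(−0.0570·8/12) = 38.1589
Current forward F = (S − I)·e^(rT) = (693.33 − 38.1589)·e^(0.0570·13/12) = 655.1711 × 1.063696 = 696.9029
Value (long) = (F − K)·e^(−rT) = (696.9029 − 708.84) × 0.940118 = -11.2223
Value = -R$11.22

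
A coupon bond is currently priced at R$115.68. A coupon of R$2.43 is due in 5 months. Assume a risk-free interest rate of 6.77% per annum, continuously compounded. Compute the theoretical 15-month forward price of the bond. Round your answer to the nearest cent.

R$123.32

PV(coupons) I = 2.43·e^(−0.0677·5/12)
I = 2.3624
F = (S − I)·e^(rT) = (115.68 − 2.3624) · e^(0.0677·15/12)
= 113.3176 · e^0.084625 = 113.3176 × 1.088309 = R$123.32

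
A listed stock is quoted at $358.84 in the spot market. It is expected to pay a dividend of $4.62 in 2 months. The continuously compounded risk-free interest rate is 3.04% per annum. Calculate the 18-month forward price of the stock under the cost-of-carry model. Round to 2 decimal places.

PV(dividends) I = 4.62·e^(−0.0304·2/12)
I = 4.5967
F = (S − I)·e^(rT) = (358.84 − 4.5967) · e^(0.0304·18/12)
= 354.2433 · e^0.045600 = 354.2433 × 1.046656 = $370.77

$370.77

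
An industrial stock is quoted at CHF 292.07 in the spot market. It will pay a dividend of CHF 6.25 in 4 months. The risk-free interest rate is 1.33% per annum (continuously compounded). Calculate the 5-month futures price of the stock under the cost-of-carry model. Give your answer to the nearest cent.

PV(dividends) I = 6.25·e^(−0.0133·4/12)
I = 6.2224
F = (S − I)·e^(rT) = (292.07 − 6.2224) · e^(0.0133·5/12)
= 285.8476 · e^0.005542 = 285.8476 × 1.005557 = CHF 287.44

CHF 287.44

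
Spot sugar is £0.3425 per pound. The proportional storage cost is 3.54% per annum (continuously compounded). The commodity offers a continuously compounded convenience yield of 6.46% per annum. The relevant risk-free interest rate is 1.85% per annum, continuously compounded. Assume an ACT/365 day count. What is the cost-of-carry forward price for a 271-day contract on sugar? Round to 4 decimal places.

£0.3398 per pound

Net carry = r + u − y = 0.0185 + 0.0354 − 0.0646 = -0.0107
F = S·e^((r+u−y)T) = 0.3425 · e^(-0.0107 × 271/365) = 0.3425 · e^-0.007944
= 0.3425 × 0.992087 = £0.3398 per pound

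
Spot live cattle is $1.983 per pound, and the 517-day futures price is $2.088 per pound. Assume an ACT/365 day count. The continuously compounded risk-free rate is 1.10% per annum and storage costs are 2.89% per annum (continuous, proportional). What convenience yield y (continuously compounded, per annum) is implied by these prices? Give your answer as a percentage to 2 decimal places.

F = S·e^((r+u−y)T) ⇒ (r+u−y) = ln(F/S)/T
ln(2.088/1.983) = 0.051596; /T ⇒ 0.036427
y = r + u − ln(F/S)/T = 0.0110 + 0.0289 − 0.036427 = 0.003473
y = 0.35%

0.35%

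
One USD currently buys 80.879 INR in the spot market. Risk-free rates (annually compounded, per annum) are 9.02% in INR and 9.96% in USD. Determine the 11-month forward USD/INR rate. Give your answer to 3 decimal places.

By covered interest parity, F = S · (1+r_INR)^T / (1+r_USD)^T
= 80.879 × 1.082382 / 1.090934 = 80.879 × 0.992161
F = 80.245 INR per USD

80.245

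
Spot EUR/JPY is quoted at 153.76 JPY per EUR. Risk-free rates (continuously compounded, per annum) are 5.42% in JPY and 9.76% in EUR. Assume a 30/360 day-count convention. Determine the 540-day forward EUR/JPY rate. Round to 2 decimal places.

F = S·e^((r_JPY − r_EUR)T) = 153.76 · e^((0.0542 − 0.0976) × 540/360)
= 153.76 · e^-0.065100 = 153.76 × 0.936974
F = 144.07 JPY per EUR

144.07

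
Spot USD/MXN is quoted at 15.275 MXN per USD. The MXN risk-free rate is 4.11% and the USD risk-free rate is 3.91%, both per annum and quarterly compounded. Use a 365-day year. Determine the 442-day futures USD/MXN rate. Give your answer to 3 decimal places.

By covered interest parity, F = S · (1+r_MXN/4)^(4T) / (1+r_USD/4)^(4T)
= 15.275 × 1.050763 / 1.048246 = 15.275 × 1.002401
F = 15.312 MXN per USD

15.312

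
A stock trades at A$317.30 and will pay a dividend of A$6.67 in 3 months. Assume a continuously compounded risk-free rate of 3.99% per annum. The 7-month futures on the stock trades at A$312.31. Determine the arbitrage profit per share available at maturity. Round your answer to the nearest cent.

A$5.70 per share

PV(dividends) I = 6.67·e^(−0.0399·3/12) = 6.6038
Fair futures F* = (S − I)·e^(rT) = (317.30 − 6.6038)·e^0.023275 = 310.6962 × 1.023548 = 318.0125
Market A$312.31 < fair 318.0125: forward underpriced → reverse cash-and-carry (short the stock, invest proceeds at r, pay the dividends, go long the forward).
Profit at T = |F_mkt − F*| = |312.31 − 318.0125| = A$5.70 per share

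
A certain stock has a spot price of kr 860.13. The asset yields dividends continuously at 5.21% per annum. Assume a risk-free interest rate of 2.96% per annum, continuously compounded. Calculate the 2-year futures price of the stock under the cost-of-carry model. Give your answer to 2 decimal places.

F = S·e^((r − q)T) = 860.13 · e^((0.0296 − 0.0521) × 2)
= 860.13 · e^-0.045000 = 860.13 × 0.955997
F = kr 822.28

kr 822.28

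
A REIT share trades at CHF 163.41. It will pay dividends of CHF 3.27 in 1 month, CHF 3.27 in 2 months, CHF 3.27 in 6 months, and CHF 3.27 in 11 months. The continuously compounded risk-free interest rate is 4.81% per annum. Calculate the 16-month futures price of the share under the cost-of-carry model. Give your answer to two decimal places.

CHF 160.56

PV(dividends) I = 3.27·e^(−0.0481·1/12) + 3.27·e^(−0.0481·2/12) + 3.27·e^(−0.0481·6/12) + 3.27·e^(−0.0481·11/12)
I = 3.2569 + 3.2439 + 3.1923 + 3.1290 = 12.8221
F = (S − I)·e^(rT) = (163.41 − 12.8221) · e^(0.0481·16/12)
= 150.5879 · e^0.064133 = 150.5879 × 1.066234 = CHF 160.56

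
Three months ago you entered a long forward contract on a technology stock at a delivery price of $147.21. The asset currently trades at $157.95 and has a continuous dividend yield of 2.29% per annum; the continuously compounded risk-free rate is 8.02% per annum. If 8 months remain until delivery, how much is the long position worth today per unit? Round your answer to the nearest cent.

$16.01

Current fair forward for the remaining 8 months: F = S·e^((r − q)·T), (r − q) = 0.0802 − 0.0229 = 0.0573
F = 157.95 · e^(0.0573 × 8/12) = 157.95 × 1.038939 = 164.1004
Value of long forward = (F − K)·e^(−rT) = (164.1004 − 147.21) · e^(−0.0802·8/12)
= 16.8904 × 0.947938 = 16.01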